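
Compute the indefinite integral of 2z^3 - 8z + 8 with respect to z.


Reverse power rule on each term:
  ∫ 2z^3 dz = (1/2)z^4
  ∫ -8z dz = -4z^2
  ∫ 8 dz = 8z
F(z) = (1/2)z^4 - 4z^2 + 8z + C


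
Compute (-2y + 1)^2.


Expand (-2y + 1)^2 by repeated multiplication:
= 4y^2 - 4y + 1


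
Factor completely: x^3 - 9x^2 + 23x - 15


Try integer roots (divisors of -15). x=1: p(1)=0.
Divide out (x - 1): quotient is x^2 - 8x + 15.
Factor the quadratic: (x - 3)(x - 5)
Result: (x - 1)(x - 3)(x - 5)


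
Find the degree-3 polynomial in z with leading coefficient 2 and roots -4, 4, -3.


p(z) = 2(z + 4)(z - 4)(z + 3)
Expand: 2z^3 + 6z^2 - 32z - 96


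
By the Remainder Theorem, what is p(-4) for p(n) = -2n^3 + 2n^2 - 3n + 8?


By the Remainder Theorem, the remainder equals p(-4):
  -2*(-4)^3 = 128
  2*(-4)^2 = 32
  -3*(-4)^1 = 12
  constant: 8
Sum: 128 + 32 + 12 + 8 = 180


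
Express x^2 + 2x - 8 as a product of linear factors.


Roots satisfy r1 + r2 = -b/a = -2 and r1*r2 = c/a = -8.
So r1 = 2, r2 = -4.
x^2 + 2x - 8 = (x - r1)(x - r2) = (x - 2)(x + 4)


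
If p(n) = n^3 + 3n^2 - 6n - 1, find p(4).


Using direct substitution:
  1 * (4)^3 = 64
  3 * (4)^2 = 48
  -6 * (4)^1 = -24
  constant: -1
Sum = 64 + 48 - 24 - 1 = 87


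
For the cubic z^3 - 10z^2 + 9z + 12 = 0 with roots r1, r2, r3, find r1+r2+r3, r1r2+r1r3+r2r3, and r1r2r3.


Monic cubic z^3+bz^2+cz+d=0: sum=-b, pairwise sum=c, product=-d.
b=-10, c=9, d=12
r1+r2+r3 = 10
r1r2+r1r3+r2r3 = 9
r1r2r3 = -12


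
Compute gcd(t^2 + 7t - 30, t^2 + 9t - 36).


Factor each:
  t^2 + 7t - 30 = (t - 3)(t + 10)
  t^2 + 9t - 36 = (t - 3)(t + 12)
Common monic factor: t - 3


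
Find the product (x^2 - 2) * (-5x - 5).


Distribute each term of the first polynomial:
  (x^2)(-5x - 5) = -5x^3 - 5x^2
  (-2)(-5x - 5) = 10x + 10
Sum: -5x^3 - 5x^2 + 10x + 10


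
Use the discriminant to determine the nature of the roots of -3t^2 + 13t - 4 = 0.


D = b^2 - 4ac = (13)^2 - 4(-3)(-4) = 169 - 48 = 121
Since D > 0: two distinct rational roots


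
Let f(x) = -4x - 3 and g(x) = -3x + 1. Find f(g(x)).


Substitute g(x) into f:
f(g(x)) = -4*(-3x + 1) + (-3)
Expand and combine: 12x - 7


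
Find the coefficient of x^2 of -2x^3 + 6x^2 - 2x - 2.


Read off the coefficient of x^2: 6


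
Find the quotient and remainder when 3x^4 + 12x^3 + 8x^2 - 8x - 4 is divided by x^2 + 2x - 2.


(3x^4 + 12x^3 + 8x^2 - 8x - 4) / (x^2 + 2x - 2)
Step 1: 3x^2 * (x^2 + 2x - 2) = 3x^4 + 6x^3 - 6x^2; subtract.
Step 2: 6x * (x^2 + 2x - 2) = 6x^3 + 12x^2 - 12x; subtract.
Step 3: 2 * (x^2 + 2x - 2) = 2x^2 + 4x - 4; subtract.
Quotient: 3x^2 + 6x + 2, Remainder: 0


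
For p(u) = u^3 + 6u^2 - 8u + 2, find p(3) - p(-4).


p(3) = 59
p(-4) = 66
p(3) - p(-4) = 59 - 66 = -7


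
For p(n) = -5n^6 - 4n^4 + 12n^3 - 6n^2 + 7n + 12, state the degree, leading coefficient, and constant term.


Highest power of n is 6, with coefficient -5. Constant term is 12.
Degree = 6, leading coefficient = -5, constant term = 12


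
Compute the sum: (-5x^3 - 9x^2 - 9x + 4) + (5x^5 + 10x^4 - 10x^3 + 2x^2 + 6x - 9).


Align terms by degree and add:
  -5x^3 - 9x^2 - 9x + 4
+ 5x^5 + 10x^4 - 10x^3 + 2x^2 + 6x - 9
= 5x^5 + 10x^4 - 15x^3 - 7x^2 - 3x - 5


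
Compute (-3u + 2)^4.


Expand (-3u + 2)^4 by repeated multiplication:
  (-3u + 2)^2 = 9u^2 - 12u + 4
  (-3u + 2)^3 = -27u^3 + 54u^2 - 36u + 8
= 81u^4 - 216u^3 + 216u^2 - 96u + 16


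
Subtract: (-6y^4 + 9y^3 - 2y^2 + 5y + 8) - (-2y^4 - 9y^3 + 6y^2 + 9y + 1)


Distribute the minus sign:
  (-6y^4 + 9y^3 - 2y^2 + 5y + 8)
- (-2y^4 - 9y^3 + 6y^2 + 9y + 1)
Negate second polynomial: 2y^4 + 9y^3 - 6y^2 - 9y - 1
Add: -4y^4 + 18y^3 - 8y^2 - 4y + 7


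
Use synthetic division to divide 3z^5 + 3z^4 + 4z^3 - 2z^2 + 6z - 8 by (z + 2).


Synthetic division with c = -2. Coefficients: 3, 3, 4, -2, 6, -8
Bring down 3.
  3 * -2 = -6; -6 + 3 = -3
  -3 * -2 = 6; 6 + 4 = 10
  10 * -2 = -20; -20 - 2 = -22
  -22 * -2 = 44; 44 + 6 = 50
  50 * -2 = -100; -100 - 8 = -108
Quotient: 3z^4 - 3z^3 + 10z^2 - 22z + 50, Remainder: -108


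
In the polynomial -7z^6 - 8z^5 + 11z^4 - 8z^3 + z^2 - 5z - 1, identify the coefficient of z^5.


Read off the coefficient of z^5: -8


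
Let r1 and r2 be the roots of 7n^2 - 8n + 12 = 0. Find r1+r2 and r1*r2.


For an^2+bn+c=0: sum = -b/a, product = c/a.
a=7, b=-8, c=12
Sum = -(-8)/7 = 8/7
Product = (12)/7 = 12/7


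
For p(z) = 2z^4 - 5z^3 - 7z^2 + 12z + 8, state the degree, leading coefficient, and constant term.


Highest power of z is 4, with coefficient 2. Constant term is 8.
Degree = 4, leading coefficient = 2, constant term = 8


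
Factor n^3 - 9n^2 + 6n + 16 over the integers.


Try integer roots (divisors of 16). n=-1: p(-1)=0.
Divide out (n + 1): quotient is n^2 - 10n + 16.
Factor the quadratic: (n - 2)(n - 8)
Result: (n + 1)(n - 2)(n - 8)


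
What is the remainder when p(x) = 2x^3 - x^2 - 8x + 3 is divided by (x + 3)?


By the Remainder Theorem, the remainder equals p(-3):
  2*(-3)^3 = -54
  -1*(-3)^2 = -9
  -8*(-3)^1 = 24
  constant: 3
Sum: -54 - 9 + 24 + 3 = -36


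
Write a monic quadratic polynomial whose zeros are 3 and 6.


p(n) = (n - 3)(n - 6)
Expand: n^2 - 9n + 18


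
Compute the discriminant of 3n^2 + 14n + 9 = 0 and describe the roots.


D = b^2 - 4ac = (14)^2 - 4(3)(9) = 196 - 108 = 88
Since D > 0: two distinct irrational roots


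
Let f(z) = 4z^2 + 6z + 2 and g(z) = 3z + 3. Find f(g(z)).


Substitute g(z) into f:
f(g(z)) = 4*(3z + 3)^2 + 6*(3z + 3) + 2
(3z + 3)^2 = 9z^2 + 18z + 9
Expand and combine: 36z^2 + 90z + 56


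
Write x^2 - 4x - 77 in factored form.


Roots satisfy r1 + r2 = -b/a = 4 and r1*r2 = c/a = -77.
So r1 = -7, r2 = 11.
x^2 - 4x - 77 = (x - r1)(x - r2) = (x + 7)(x - 11)


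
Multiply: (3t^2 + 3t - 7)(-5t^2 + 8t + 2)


Distribute each term of the first polynomial:
  (3t^2)(-5t^2 + 8t + 2) = -15t^4 + 24t^3 + 6t^2
  (3t)(-5t^2 + 8t + 2) = -15t^3 + 24t^2 + 6t
  (-7)(-5t^2 + 8t + 2) = 35t^2 - 56t - 14
Sum: -15t^4 + 9t^3 + 65t^2 - 50t - 14


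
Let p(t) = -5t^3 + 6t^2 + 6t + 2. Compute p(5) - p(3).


p(5) = -443
p(3) = -61
p(5) - p(3) = -443 + 61 = -382


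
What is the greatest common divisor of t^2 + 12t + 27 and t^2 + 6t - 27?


Factor each:
  t^2 + 12t + 27 = (t + 9)(t + 3)
  t^2 + 6t - 27 = (t + 9)(t - 3)
Common monic factor: t + 9


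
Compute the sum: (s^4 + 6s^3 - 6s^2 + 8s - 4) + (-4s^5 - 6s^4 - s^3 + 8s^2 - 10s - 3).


Align terms by degree and add:
  s^4 + 6s^3 - 6s^2 + 8s - 4
  -4s^5 - 6s^4 - s^3 + 8s^2 - 10s - 3
= -4s^5 - 5s^4 + 5s^3 + 2s^2 - 2s - 7


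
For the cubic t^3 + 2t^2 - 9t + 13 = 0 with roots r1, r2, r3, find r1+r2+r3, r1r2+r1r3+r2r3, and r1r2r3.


Monic cubic t^3+bt^2+ct+d=0: sum=-b, pairwise sum=c, product=-d.
b=2, c=-9, d=13
r1+r2+r3 = -2
r1r2+r1r3+r2r3 = -9
r1r2r3 = -13


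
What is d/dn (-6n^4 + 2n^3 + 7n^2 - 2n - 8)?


Apply the power rule term by term:
  d/dn(-6n^4) = -24n^3
  d/dn(2n^3) = 6n^2
  d/dn(7n^2) = 14n
  d/dn(-2n) = -2
  d/dn(-8) = 0
p'(n) = -24n^3 + 6n^2 + 14n - 2


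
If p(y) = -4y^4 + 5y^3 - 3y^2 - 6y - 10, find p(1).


Using direct substitution:
  -4 * (1)^4 = -4
  5 * (1)^3 = 5
  -3 * (1)^2 = -3
  -6 * (1)^1 = -6
  constant: -10
Sum = -4 + 5 - 3 - 6 - 10 = -18


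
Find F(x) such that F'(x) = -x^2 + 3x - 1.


Reverse power rule on each term:
  ∫ -x^2 dx = -(1/3)x^3
  ∫ 3x dx = (3/2)x^2
  ∫ -1 dx = -x
F(x) = -(1/3)x^3 + (3/2)x^2 - x + C


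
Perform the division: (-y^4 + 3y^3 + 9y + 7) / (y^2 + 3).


(-y^4 + 3y^3 + 9y + 7) / (y^2 + 3)
Step 1: -y^2 * (y^2 + 3) = -y^4 - 3y^2; subtract.
Step 2: 3y * (y^2 + 3) = 3y^3 + 9y; subtract.
Step 3: 3 * (y^2 + 3) = 3y^2 + 9; subtract.
Quotient: -y^2 + 3y + 3, Remainder: -2


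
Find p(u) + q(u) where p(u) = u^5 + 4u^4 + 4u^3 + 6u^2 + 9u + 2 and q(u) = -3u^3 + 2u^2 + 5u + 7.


Align terms by degree and add:
  u^5 + 4u^4 + 4u^3 + 6u^2 + 9u + 2
  -3u^3 + 2u^2 + 5u + 7
= u^5 + 4u^4 + u^3 + 8u^2 + 14u + 9


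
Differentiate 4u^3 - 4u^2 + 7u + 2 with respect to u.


Apply the power rule term by term:
  d/du(4u^3) = 12u^2
  d/du(-4u^2) = -8u
  d/du(7u) = 7
  d/du(2) = 0
p'(u) = 12u^2 - 8u + 7


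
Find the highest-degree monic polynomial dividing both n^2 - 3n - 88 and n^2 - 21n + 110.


Factor each:
  n^2 - 3n - 88 = (n - 11)(n + 8)
  n^2 - 21n + 110 = (n - 11)(n - 10)
Common monic factor: n - 11


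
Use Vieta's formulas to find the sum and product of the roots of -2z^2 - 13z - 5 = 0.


For az^2+bz+c=0: sum = -b/a, product = c/a.
a=-2, b=-13, c=-5
Sum = -(-13)/-2 = -13/2
Product = (-5)/-2 = 5/2


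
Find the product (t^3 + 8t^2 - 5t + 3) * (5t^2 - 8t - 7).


Distribute each term of the first polynomial:
  (t^3)(5t^2 - 8t - 7) = 5t^5 - 8t^4 - 7t^3
  (8t^2)(5t^2 - 8t - 7) = 40t^4 - 64t^3 - 56t^2
  (-5t)(5t^2 - 8t - 7) = -25t^3 + 40t^2 + 35t
  (3)(5t^2 - 8t - 7) = 15t^2 - 24t - 21
Sum: 5t^5 + 32t^4 - 96t^3 - t^2 + 11t - 21


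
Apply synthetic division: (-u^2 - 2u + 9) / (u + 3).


Synthetic division with c = -3. Coefficients: -1, -2, 9
Bring down -1.
  -1 * -3 = 3; 3 - 2 = 1
  1 * -3 = -3; -3 + 9 = 6
Quotient: -u + 1, Remainder: 6


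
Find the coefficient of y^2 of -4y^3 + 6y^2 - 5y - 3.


Read off the coefficient of y^2: 6


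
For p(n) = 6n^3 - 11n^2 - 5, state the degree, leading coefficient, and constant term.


Highest power of n is 3, with coefficient 6. Constant term is -5.
Degree = 3, leading coefficient = 6, constant term = -5


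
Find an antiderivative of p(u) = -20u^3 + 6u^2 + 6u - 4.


Reverse power rule on each term:
  ∫ -20u^3 du = -5u^4
  ∫ 6u^2 du = 2u^3
  ∫ 6u du = 3u^2
  ∫ -4 du = -4u
F(u) = -5u^4 + 2u^3 + 3u^2 - 4u + C


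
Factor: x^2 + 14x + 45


Roots satisfy r1 + r2 = -b/a = -14 and r1*r2 = c/a = 45.
So r1 = -5, r2 = -9.
x^2 + 14x + 45 = (x - r1)(x - r2) = (x + 5)(x + 9)


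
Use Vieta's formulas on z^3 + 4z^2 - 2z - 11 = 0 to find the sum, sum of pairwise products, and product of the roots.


Monic cubic z^3+bz^2+cz+d=0: sum=-b, pairwise sum=c, product=-d.
b=4, c=-2, d=-11
r1+r2+r3 = -4
r1r2+r1r3+r2r3 = -2
r1r2r3 = 11


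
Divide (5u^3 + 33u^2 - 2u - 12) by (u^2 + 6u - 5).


(5u^3 + 33u^2 - 2u - 12) / (u^2 + 6u - 5)
Step 1: 5u * (u^2 + 6u - 5) = 5u^3 + 30u^2 - 25u; subtract.
Step 2: 3 * (u^2 + 6u - 5) = 3u^2 + 18u - 15; subtract.
Quotient: 5u + 3, Remainder: 5u + 3


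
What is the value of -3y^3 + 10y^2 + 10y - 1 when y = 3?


Using direct substitution:
  -3 * (3)^3 = -81
  10 * (3)^2 = 90
  10 * (3)^1 = 30
  constant: -1
Sum = -81 + 90 + 30 - 1 = 38


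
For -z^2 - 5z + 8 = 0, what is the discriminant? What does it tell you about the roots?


D = b^2 - 4ac = (-5)^2 - 4(-1)(8) = 25 + 32 = 57
Since D > 0: two distinct irrational roots


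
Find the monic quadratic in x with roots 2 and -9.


p(x) = (x - 2)(x + 9)
Expand: x^2 + 7x - 18


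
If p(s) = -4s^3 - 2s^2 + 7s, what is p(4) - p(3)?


p(4) = -260
p(3) = -105
p(4) - p(3) = -260 + 105 = -155


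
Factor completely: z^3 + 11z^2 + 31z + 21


Try integer roots (divisors of 21). z=-7: p(-7)=0.
Divide out (z + 7): quotient is z^2 + 4z + 3.
Factor the quadratic: (z + 3)(z + 1)
Result: (z + 7)(z + 3)(z + 1)


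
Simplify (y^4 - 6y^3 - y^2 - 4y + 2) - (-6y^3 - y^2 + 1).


Distribute the minus sign:
  (y^4 - 6y^3 - y^2 - 4y + 2)
- (-6y^3 - y^2 + 1)
Negate second polynomial: 6y^3 + y^2 - 1
Add: y^4 - 4y + 1


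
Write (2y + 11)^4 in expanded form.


Expand (2y + 11)^4 by repeated multiplication:
  (2y + 11)^2 = 4y^2 + 44y + 121
  (2y + 11)^3 = 8y^3 + 132y^2 + 726y + 1331
= 16y^4 + 352y^3 + 2904y^2 + 10648y + 14641


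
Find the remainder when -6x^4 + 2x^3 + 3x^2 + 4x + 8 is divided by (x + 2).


By the Remainder Theorem, the remainder equals p(-2):
  -6*(-2)^4 = -96
  2*(-2)^3 = -16
  3*(-2)^2 = 12
  4*(-2)^1 = -8
  constant: 8
Sum: -96 - 16 + 12 - 8 + 8 = -100


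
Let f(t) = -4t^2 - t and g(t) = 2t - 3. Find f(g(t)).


Substitute g(t) into f:
f(g(t)) = -4*(2t - 3)^2 + (-1)*(2t - 3)
(2t - 3)^2 = 4t^2 - 12t + 9
Expand and combine: -16t^2 + 46t - 33


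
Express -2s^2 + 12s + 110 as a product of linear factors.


Roots satisfy r1 + r2 = -b/a = 6 and r1*r2 = c/a = -55.
So r1 = 11, r2 = -5.
-2s^2 + 12s + 110 = -2(s - r1)(s - r2) = -2(s - 11)(s + 5)


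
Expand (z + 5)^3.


Expand (z + 5)^3 by repeated multiplication:
  (z + 5)^2 = z^2 + 10z + 25
= z^3 + 15z^2 + 75z + 125


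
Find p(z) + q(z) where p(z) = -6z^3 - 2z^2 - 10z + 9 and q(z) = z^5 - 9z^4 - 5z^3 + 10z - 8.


Align terms by degree and add:
  -6z^3 - 2z^2 - 10z + 9
+ z^5 - 9z^4 - 5z^3 + 10z - 8
= z^5 - 9z^4 - 11z^3 - 2z^2 + 1


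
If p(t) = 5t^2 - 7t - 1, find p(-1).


Using direct substitution:
  5 * (-1)^2 = 5
  -7 * (-1)^1 = 7
  constant: -1
Sum = 5 + 7 - 1 = 11


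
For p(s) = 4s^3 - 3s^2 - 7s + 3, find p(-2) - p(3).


p(-2) = -27
p(3) = 63
p(-2) - p(3) = -27 - 63 = -90


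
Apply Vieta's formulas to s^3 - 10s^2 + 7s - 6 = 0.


Monic cubic s^3+bs^2+cs+d=0: sum=-b, pairwise sum=c, product=-d.
b=-10, c=7, d=-6
r1+r2+r3 = 10
r1r2+r1r3+r2r3 = 7
r1r2r3 = 6


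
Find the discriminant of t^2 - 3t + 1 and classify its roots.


D = b^2 - 4ac = (-3)^2 - 4(1)(1) = 9 - 4 = 5
Since D > 0: two distinct irrational roots


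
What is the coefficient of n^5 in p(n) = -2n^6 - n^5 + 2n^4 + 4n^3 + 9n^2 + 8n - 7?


Read off the coefficient of n^5: -1


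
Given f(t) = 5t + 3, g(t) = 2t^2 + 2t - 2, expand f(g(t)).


Substitute g(t) into f:
f(g(t)) = 5*(2t^2 + 2t - 2) + 3
Expand and combine: 10t^2 + 10t - 7


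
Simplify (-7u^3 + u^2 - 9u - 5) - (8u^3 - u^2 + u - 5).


Distribute the minus sign:
  (-7u^3 + u^2 - 9u - 5)
- (8u^3 - u^2 + u - 5)
Negate second polynomial: -8u^3 + u^2 - u + 5
Add: -15u^3 + 2u^2 - 10u


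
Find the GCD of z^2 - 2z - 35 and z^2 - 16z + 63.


Factor each:
  z^2 - 2z - 35 = (z - 7)(z + 5)
  z^2 - 16z + 63 = (z - 7)(z - 9)
Common monic factor: z - 7


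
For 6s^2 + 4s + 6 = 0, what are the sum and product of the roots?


For as^2+bs+c=0: sum = -b/a, product = c/a.
a=6, b=4, c=6
Sum = -(4)/6 = -2/3
Product = (6)/6 = 1


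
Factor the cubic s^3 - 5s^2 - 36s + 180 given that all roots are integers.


Try integer roots (divisors of 180). s=-6: p(-6)=0.
Divide out (s + 6): quotient is s^2 - 11s + 30.
Factor the quadratic: (s - 5)(s - 6)
Result: (s + 6)(s - 5)(s - 6)


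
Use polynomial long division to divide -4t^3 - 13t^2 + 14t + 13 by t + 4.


(-4t^3 - 13t^2 + 14t + 13) / (t + 4)
Step 1: -4t^2 * (t + 4) = -4t^3 - 16t^2; subtract.
Step 2: 3t * (t + 4) = 3t^2 + 12t; subtract.
Step 3: 2 * (t + 4) = 2t + 8; subtract.
Quotient: -4t^2 + 3t + 2, Remainder: 5


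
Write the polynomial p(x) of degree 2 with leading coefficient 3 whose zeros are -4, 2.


p(x) = 3(x + 4)(x - 2)
Expand: 3x^2 + 6x - 24


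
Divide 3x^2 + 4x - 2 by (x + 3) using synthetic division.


Synthetic division with c = -3. Coefficients: 3, 4, -2
Bring down 3.
  3 * -3 = -9; -9 + 4 = -5
  -5 * -3 = 15; 15 - 2 = 13
Quotient: 3x - 5, Remainder: 13


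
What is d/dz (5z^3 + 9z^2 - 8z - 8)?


Apply the power rule term by term:
  d/dz(5z^3) = 15z^2
  d/dz(9z^2) = 18z
  d/dz(-8z) = -8
  d/dz(-8) = 0
p'(z) = 15z^2 + 18z - 8


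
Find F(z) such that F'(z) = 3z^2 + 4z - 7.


Reverse power rule on each term:
  ∫ 3z^2 dz = z^3
  ∫ 4z dz = 2z^2
  ∫ -7 dz = -7z
F(z) = z^3 + 2z^2 - 7z + C


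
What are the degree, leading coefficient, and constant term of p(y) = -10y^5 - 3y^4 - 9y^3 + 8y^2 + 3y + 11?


Highest power of y is 5, with coefficient -10. Constant term is 11.
Degree = 5, leading coefficient = -10, constant term = 11


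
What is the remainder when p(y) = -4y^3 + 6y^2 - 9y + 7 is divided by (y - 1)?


By the Remainder Theorem, the remainder equals p(1):
  -4*(1)^3 = -4
  6*(1)^2 = 6
  -9*(1)^1 = -9
  constant: 7
Sum: -4 + 6 - 9 + 7 = 0


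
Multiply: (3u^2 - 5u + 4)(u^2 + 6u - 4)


Distribute each term of the first polynomial:
  (3u^2)(u^2 + 6u - 4) = 3u^4 + 18u^3 - 12u^2
  (-5u)(u^2 + 6u - 4) = -5u^3 - 30u^2 + 20u
  (4)(u^2 + 6u - 4) = 4u^2 + 24u - 16
Sum: 3u^4 + 13u^3 - 38u^2 + 44u - 16


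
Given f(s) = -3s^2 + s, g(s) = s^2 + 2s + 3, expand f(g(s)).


Substitute g(s) into f:
f(g(s)) = -3*(s^2 + 2s + 3)^2 + 1*(s^2 + 2s + 3)
(s^2 + 2s + 3)^2 = s^4 + 4s^3 + 10s^2 + 12s + 9
Expand and combine: -3s^4 - 12s^3 - 29s^2 - 34s - 24


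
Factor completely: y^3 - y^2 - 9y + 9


Try integer roots (divisors of 9). y=-3: p(-3)=0.
Divide out (y + 3): quotient is y^2 - 4y + 3.
Factor the quadratic: (y - 3)(y - 1)
Result: (y + 3)(y - 3)(y - 1)


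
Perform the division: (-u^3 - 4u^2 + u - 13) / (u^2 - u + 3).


(-u^3 - 4u^2 + u - 13) / (u^2 - u + 3)
Step 1: -u * (u^2 - u + 3) = -u^3 + u^2 - 3u; subtract.
Step 2: -5 * (u^2 - u + 3) = -5u^2 + 5u - 15; subtract.
Quotient: -u - 5, Remainder: -u + 2


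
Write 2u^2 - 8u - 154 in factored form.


Roots satisfy r1 + r2 = -b/a = 4 and r1*r2 = c/a = -77.
So r1 = 11, r2 = -7.
2u^2 - 8u - 154 = 2(u - r1)(u - r2) = 2(u - 11)(u + 7)


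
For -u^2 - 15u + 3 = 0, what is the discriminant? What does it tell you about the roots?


D = b^2 - 4ac = (-15)^2 - 4(-1)(3) = 225 + 12 = 237
Since D > 0: two distinct irrational roots


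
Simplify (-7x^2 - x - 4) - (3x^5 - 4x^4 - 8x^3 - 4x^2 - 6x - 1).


Distribute the minus sign:
  (-7x^2 - x - 4)
- (3x^5 - 4x^4 - 8x^3 - 4x^2 - 6x - 1)
Negate second polynomial: -3x^5 + 4x^4 + 8x^3 + 4x^2 + 6x + 1
Add: -3x^5 + 4x^4 + 8x^3 - 3x^2 + 5x - 3


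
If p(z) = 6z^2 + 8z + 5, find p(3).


Using direct substitution:
  6 * (3)^2 = 54
  8 * (3)^1 = 24
  constant: 5
Sum = 54 + 24 + 5 = 83


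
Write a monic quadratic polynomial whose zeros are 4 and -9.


p(y) = (y - 4)(y + 9)
Expand: y^2 + 5y - 36


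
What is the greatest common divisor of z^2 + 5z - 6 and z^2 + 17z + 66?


Factor each:
  z^2 + 5z - 6 = (z + 6)(z - 1)
  z^2 + 17z + 66 = (z + 6)(z + 11)
Common monic factor: z + 6


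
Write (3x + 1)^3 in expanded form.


Expand (3x + 1)^3 by repeated multiplication:
  (3x + 1)^2 = 9x^2 + 6x + 1
= 27x^3 + 27x^2 + 9x + 1


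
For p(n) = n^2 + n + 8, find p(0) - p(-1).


p(0) = 8
p(-1) = 8
p(0) - p(-1) = 8 - 8 = 0


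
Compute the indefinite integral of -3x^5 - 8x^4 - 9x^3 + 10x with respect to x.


Reverse power rule on each term:
  ∫ -3x^5 dx = -(1/2)x^6
  ∫ -8x^4 dx = -(8/5)x^5
  ∫ -9x^3 dx = -(9/4)x^4
  ∫ 10x dx = 5x^2
F(x) = -(1/2)x^6 - (8/5)x^5 - (9/4)x^4 + 5x^2 + C


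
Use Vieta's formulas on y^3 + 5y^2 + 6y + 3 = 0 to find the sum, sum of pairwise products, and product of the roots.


Monic cubic y^3+by^2+cy+d=0: sum=-b, pairwise sum=c, product=-d.
b=5, c=6, d=3
r1+r2+r3 = -5
r1r2+r1r3+r2r3 = 6
r1r2r3 = -3


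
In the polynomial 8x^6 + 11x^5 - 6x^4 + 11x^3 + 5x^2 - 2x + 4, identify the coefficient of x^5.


Read off the coefficient of x^5: 11


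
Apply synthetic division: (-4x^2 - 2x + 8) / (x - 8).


Synthetic division with c = 8. Coefficients: -4, -2, 8
Bring down -4.
  -4 * 8 = -32; -32 - 2 = -34
  -34 * 8 = -272; -272 + 8 = -264
Quotient: -4x - 34, Remainder: -264


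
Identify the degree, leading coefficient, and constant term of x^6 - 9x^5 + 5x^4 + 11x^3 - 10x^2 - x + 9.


Highest power of x is 6, with coefficient 1. Constant term is 9.
Degree = 6, leading coefficient = 1, constant term = 9


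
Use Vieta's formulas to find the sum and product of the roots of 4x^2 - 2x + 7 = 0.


For ax^2+bx+c=0: sum = -b/a, product = c/a.
a=4, b=-2, c=7
Sum = -(-2)/4 = 1/2
Product = (7)/4 = 7/4


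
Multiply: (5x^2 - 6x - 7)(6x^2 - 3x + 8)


Distribute each term of the first polynomial:
  (5x^2)(6x^2 - 3x + 8) = 30x^4 - 15x^3 + 40x^2
  (-6x)(6x^2 - 3x + 8) = -36x^3 + 18x^2 - 48x
  (-7)(6x^2 - 3x + 8) = -42x^2 + 21x - 56
Sum: 30x^4 - 51x^3 + 16x^2 - 27x - 56


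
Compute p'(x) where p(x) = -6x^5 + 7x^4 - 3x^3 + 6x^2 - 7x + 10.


Apply the power rule term by term:
  d/dx(-6x^5) = -30x^4
  d/dx(7x^4) = 28x^3
  d/dx(-3x^3) = -9x^2
  d/dx(6x^2) = 12x
  d/dx(-7x) = -7
  d/dx(10) = 0
p'(x) = -30x^4 + 28x^3 - 9x^2 + 12x - 7


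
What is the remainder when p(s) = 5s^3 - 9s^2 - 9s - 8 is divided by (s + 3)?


By the Remainder Theorem, the remainder equals p(-3):
  5*(-3)^3 = -135
  -9*(-3)^2 = -81
  -9*(-3)^1 = 27
  constant: -8
Sum: -135 - 81 + 27 - 8 = -197


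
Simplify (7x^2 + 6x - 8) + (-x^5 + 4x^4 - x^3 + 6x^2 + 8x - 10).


Align terms by degree and add:
  7x^2 + 6x - 8
  -x^5 + 4x^4 - x^3 + 6x^2 + 8x - 10
= -x^5 + 4x^4 - x^3 + 13x^2 + 14x - 18


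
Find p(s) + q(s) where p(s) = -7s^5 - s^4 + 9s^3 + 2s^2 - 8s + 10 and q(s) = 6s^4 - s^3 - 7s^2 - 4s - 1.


Align terms by degree and add:
  -7s^5 - s^4 + 9s^3 + 2s^2 - 8s + 10
+ 6s^4 - s^3 - 7s^2 - 4s - 1
= -7s^5 + 5s^4 + 8s^3 - 5s^2 - 12s + 9


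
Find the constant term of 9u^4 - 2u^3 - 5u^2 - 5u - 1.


Read off the constant term: -1


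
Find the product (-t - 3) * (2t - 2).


Distribute each term of the first polynomial:
  (-t)(2t - 2) = -2t^2 + 2t
  (-3)(2t - 2) = -6t + 6
Sum: -2t^2 - 4t + 6


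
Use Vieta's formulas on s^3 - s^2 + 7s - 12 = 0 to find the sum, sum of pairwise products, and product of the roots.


Monic cubic s^3+bs^2+cs+d=0: sum=-b, pairwise sum=c, product=-d.
b=-1, c=7, d=-12
r1+r2+r3 = 1
r1r2+r1r3+r2r3 = 7
r1r2r3 = 12


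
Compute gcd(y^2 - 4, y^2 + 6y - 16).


Factor each:
  y^2 - 4 = (y - 2)(y + 2)
  y^2 + 6y - 16 = (y - 2)(y + 8)
Common monic factor: y - 2


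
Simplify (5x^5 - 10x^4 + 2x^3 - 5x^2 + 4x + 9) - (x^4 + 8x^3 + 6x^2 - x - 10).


Distribute the minus sign:
  (5x^5 - 10x^4 + 2x^3 - 5x^2 + 4x + 9)
- (x^4 + 8x^3 + 6x^2 - x - 10)
Negate second polynomial: -x^4 - 8x^3 - 6x^2 + x + 10
Add: 5x^5 - 11x^4 - 6x^3 - 11x^2 + 5x + 19


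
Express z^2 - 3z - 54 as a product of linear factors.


Roots satisfy r1 + r2 = -b/a = 3 and r1*r2 = c/a = -54.
So r1 = 9, r2 = -6.
z^2 - 3z - 54 = (z - r1)(z - r2) = (z - 9)(z + 6)


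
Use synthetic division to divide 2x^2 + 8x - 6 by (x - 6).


Synthetic division with c = 6. Coefficients: 2, 8, -6
Bring down 2.
  2 * 6 = 12; 12 + 8 = 20
  20 * 6 = 120; 120 - 6 = 114
Quotient: 2x + 20, Remainder: 114


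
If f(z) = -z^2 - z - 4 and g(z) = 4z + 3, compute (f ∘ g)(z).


Substitute g(z) into f:
f(g(z)) = -1*(4z + 3)^2 + (-1)*(4z + 3) + (-4)
(4z + 3)^2 = 16z^2 + 24z + 9
Expand and combine: -16z^2 - 28z - 16


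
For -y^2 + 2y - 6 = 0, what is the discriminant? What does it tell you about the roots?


D = b^2 - 4ac = (2)^2 - 4(-1)(-6) = 4 - 24 = -20
Since D < 0: two complex conjugate roots (no real roots)


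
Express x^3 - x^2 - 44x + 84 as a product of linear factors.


Try integer roots (divisors of 84). x=6: p(6)=0.
Divide out (x - 6): quotient is x^2 + 5x - 14.
Factor the quadratic: (x - 2)(x + 7)
Result: (x - 6)(x - 2)(x + 7)


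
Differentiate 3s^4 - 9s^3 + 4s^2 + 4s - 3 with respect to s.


Apply the power rule term by term:
  d/ds(3s^4) = 12s^3
  d/ds(-9s^3) = -27s^2
  d/ds(4s^2) = 8s
  d/ds(4s) = 4
  d/ds(-3) = 0
p'(s) = 12s^3 - 27s^2 + 8s + 4


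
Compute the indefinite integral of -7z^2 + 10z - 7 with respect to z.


Reverse power rule on each term:
  ∫ -7z^2 dz = -(7/3)z^3
  ∫ 10z dz = 5z^2
  ∫ -7 dz = -7z
F(z) = -(7/3)z^3 + 5z^2 - 7z + C


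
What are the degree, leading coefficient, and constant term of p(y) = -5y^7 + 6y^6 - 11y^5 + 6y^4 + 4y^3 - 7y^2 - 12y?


Highest power of y is 7, with coefficient -5. Constant term is 0.
Degree = 7, leading coefficient = -5, constant term = 0


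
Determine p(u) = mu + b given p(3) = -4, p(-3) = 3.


p(u) = mu + b. Using p(3)=-4, p(-3)=3:
m = (-4 - 3)/(3 + 3) = -7/6 = -7/6
b = -4 - m*(3) = -4 + 7/2 = -1/2
p(u) = -(7/6)u - (1/2)


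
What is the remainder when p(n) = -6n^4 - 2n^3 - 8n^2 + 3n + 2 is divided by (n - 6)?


By the Remainder Theorem, the remainder equals p(6):
  -6*(6)^4 = -7776
  -2*(6)^3 = -432
  -8*(6)^2 = -288
  3*(6)^1 = 18
  constant: 2
Sum: -7776 - 432 - 288 + 18 + 2 = -8476


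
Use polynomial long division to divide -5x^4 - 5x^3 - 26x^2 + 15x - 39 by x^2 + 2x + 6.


(-5x^4 - 5x^3 - 26x^2 + 15x - 39) / (x^2 + 2x + 6)
Step 1: -5x^2 * (x^2 + 2x + 6) = -5x^4 - 10x^3 - 30x^2; subtract.
Step 2: 5x * (x^2 + 2x + 6) = 5x^3 + 10x^2 + 30x; subtract.
Step 3: -6 * (x^2 + 2x + 6) = -6x^2 - 12x - 36; subtract.
Quotient: -5x^2 + 5x - 6, Remainder: -3x - 3


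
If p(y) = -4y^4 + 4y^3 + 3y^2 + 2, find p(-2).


Using direct substitution:
  -4 * (-2)^4 = -64
  4 * (-2)^3 = -32
  3 * (-2)^2 = 12
  0 * (-2)^1 = 0
  constant: 2
Sum = -64 - 32 + 12 + 0 + 2 = -82


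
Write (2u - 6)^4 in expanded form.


Expand (2u - 6)^4 by repeated multiplication:
  (2u - 6)^2 = 4u^2 - 24u + 36
  (2u - 6)^3 = 8u^3 - 72u^2 + 216u - 216
= 16u^4 - 192u^3 + 864u^2 - 1728u + 1296


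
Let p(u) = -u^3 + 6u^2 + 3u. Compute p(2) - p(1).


p(2) = 22
p(1) = 8
p(2) - p(1) = 22 - 8 = 14


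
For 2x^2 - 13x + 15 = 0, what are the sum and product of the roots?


For ax^2+bx+c=0: sum = -b/a, product = c/a.
a=2, b=-13, c=15
Sum = -(-13)/2 = 13/2
Product = (15)/2 = 15/2


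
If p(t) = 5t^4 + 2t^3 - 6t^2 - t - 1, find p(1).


Using direct substitution:
  5 * (1)^4 = 5
  2 * (1)^3 = 2
  -6 * (1)^2 = -6
  -1 * (1)^1 = -1
  constant: -1
Sum = 5 + 2 - 6 - 1 - 1 = -1


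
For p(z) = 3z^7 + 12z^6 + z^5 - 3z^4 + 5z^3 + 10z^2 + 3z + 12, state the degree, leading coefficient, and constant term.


Highest power of z is 7, with coefficient 3. Constant term is 12.
Degree = 7, leading coefficient = 3, constant term = 12


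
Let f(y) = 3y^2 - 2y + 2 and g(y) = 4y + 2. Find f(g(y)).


Substitute g(y) into f:
f(g(y)) = 3*(4y + 2)^2 + (-2)*(4y + 2) + 2
(4y + 2)^2 = 16y^2 + 16y + 4
Expand and combine: 48y^2 + 40y + 10


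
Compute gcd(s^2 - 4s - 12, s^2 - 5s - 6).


Factor each:
  s^2 - 4s - 12 = (s - 6)(s + 2)
  s^2 - 5s - 6 = (s - 6)(s + 1)
Common monic factor: s - 6


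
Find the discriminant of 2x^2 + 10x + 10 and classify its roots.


D = b^2 - 4ac = (10)^2 - 4(2)(10) = 100 - 80 = 20
Since D > 0: two distinct irrational roots


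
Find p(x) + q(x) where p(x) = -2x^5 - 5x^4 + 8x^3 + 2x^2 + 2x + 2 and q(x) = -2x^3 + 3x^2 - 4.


Align terms by degree and add:
  -2x^5 - 5x^4 + 8x^3 + 2x^2 + 2x + 2
  -2x^3 + 3x^2 - 4
= -2x^5 - 5x^4 + 6x^3 + 5x^2 + 2x - 2


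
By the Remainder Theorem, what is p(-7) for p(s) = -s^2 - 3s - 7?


By the Remainder Theorem, the remainder equals p(-7):
  -1*(-7)^2 = -49
  -3*(-7)^1 = 21
  constant: -7
Sum: -49 + 21 - 7 = -35


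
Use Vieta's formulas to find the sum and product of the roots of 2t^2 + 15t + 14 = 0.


For at^2+bt+c=0: sum = -b/a, product = c/a.
a=2, b=15, c=14
Sum = -(15)/2 = -15/2
Product = (14)/2 = 7


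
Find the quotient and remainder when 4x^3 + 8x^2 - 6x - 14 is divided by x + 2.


(4x^3 + 8x^2 - 6x - 14) / (x + 2)
Step 1: 4x^2 * (x + 2) = 4x^3 + 8x^2; subtract.
Step 2: 0 * (x + 2) = 0; subtract.
Step 3: -6 * (x + 2) = -6x - 12; subtract.
Quotient: 4x^2 - 6, Remainder: -2


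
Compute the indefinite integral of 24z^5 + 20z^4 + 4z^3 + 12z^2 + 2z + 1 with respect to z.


Reverse power rule on each term:
  ∫ 24z^5 dz = 4z^6
  ∫ 20z^4 dz = 4z^5
  ∫ 4z^3 dz = z^4
  ∫ 12z^2 dz = 4z^3
  ∫ 2z dz = z^2
  ∫ 1 dz = z
F(z) = 4z^6 + 4z^5 + z^4 + 4z^3 + z^2 + z + C


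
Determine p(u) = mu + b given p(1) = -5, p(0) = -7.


p(u) = mu + b. Using p(1)=-5, p(0)=-7:
m = (-5 + 7)/(1) = 2/1 = 2
b = -5 - m*(1) = -5 - 2 = -7
p(u) = 2u - 7


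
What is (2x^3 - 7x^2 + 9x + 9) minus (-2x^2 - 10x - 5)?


Distribute the minus sign:
  (2x^3 - 7x^2 + 9x + 9)
- (-2x^2 - 10x - 5)
Negate second polynomial: 2x^2 + 10x + 5
Add: 2x^3 - 5x^2 + 19x + 14


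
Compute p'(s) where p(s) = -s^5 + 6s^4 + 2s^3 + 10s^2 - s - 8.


Apply the power rule term by term:
  d/ds(-s^5) = -5s^4
  d/ds(6s^4) = 24s^3
  d/ds(2s^3) = 6s^2
  d/ds(10s^2) = 20s
  d/ds(-s) = -1
  d/ds(-8) = 0
p'(s) = -5s^4 + 24s^3 + 6s^2 + 20s - 1


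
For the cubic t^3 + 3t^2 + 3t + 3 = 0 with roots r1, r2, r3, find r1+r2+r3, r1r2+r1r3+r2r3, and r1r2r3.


Monic cubic t^3+bt^2+ct+d=0: sum=-b, pairwise sum=c, product=-d.
b=3, c=3, d=3
r1+r2+r3 = -3
r1r2+r1r3+r2r3 = 3
r1r2r3 = -3


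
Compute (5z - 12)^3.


Expand (5z - 12)^3 by repeated multiplication:
  (5z - 12)^2 = 25z^2 - 120z + 144
= 125z^3 - 900z^2 + 2160z - 1728


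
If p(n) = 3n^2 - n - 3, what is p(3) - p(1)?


p(3) = 21
p(1) = -1
p(3) - p(1) = 21 + 1 = 22


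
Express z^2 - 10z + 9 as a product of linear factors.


Roots satisfy r1 + r2 = -b/a = 10 and r1*r2 = c/a = 9.
So r1 = 9, r2 = 1.
z^2 - 10z + 9 = (z - r1)(z - r2) = (z - 9)(z - 1)


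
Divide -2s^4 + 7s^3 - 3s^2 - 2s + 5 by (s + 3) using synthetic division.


Synthetic division with c = -3. Coefficients: -2, 7, -3, -2, 5
Bring down -2.
  -2 * -3 = 6; 6 + 7 = 13
  13 * -3 = -39; -39 - 3 = -42
  -42 * -3 = 126; 126 - 2 = 124
  124 * -3 = -372; -372 + 5 = -367
Quotient: -2s^3 + 13s^2 - 42s + 124, Remainder: -367


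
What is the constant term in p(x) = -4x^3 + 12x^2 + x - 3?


Read off the constant term: -3


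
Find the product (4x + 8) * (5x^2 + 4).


Distribute each term of the first polynomial:
  (4x)(5x^2 + 4) = 20x^3 + 16x
  (8)(5x^2 + 4) = 40x^2 + 32
Sum: 20x^3 + 40x^2 + 16x + 32


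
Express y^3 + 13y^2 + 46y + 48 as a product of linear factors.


Try integer roots (divisors of 48). y=-3: p(-3)=0.
Divide out (y + 3): quotient is y^2 + 10y + 16.
Factor the quadratic: (y + 8)(y + 2)
Result: (y + 3)(y + 8)(y + 2)


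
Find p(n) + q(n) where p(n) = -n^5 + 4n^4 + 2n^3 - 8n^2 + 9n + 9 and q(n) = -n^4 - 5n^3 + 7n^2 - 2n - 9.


Align terms by degree and add:
  -n^5 + 4n^4 + 2n^3 - 8n^2 + 9n + 9
  -n^4 - 5n^3 + 7n^2 - 2n - 9
= -n^5 + 3n^4 - 3n^3 - n^2 + 7n


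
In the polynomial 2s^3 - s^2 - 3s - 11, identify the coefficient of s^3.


Read off the coefficient of s^3: 2


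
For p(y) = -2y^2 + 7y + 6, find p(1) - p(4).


p(1) = 11
p(4) = 2
p(1) - p(4) = 11 - 2 = 9


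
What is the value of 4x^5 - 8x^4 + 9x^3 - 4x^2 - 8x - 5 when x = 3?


Using direct substitution:
  4 * (3)^5 = 972
  -8 * (3)^4 = -648
  9 * (3)^3 = 243
  -4 * (3)^2 = -36
  -8 * (3)^1 = -24
  constant: -5
Sum = 972 - 648 + 243 - 36 - 24 - 5 = 502


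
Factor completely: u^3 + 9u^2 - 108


Try integer roots (divisors of -108). u=3: p(3)=0.
Divide out (u - 3): quotient is u^2 + 12u + 36.
Factor the quadratic: (u + 6)(u + 6)
Result: (u - 3)(u + 6)(u + 6)


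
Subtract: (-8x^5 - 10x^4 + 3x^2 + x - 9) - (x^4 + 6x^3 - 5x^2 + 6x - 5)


Distribute the minus sign:
  (-8x^5 - 10x^4 + 3x^2 + x - 9)
- (x^4 + 6x^3 - 5x^2 + 6x - 5)
Negate second polynomial: -x^4 - 6x^3 + 5x^2 - 6x + 5
Add: -8x^5 - 11x^4 - 6x^3 + 8x^2 - 5x - 4


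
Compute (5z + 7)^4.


Expand (5z + 7)^4 by repeated multiplication:
  (5z + 7)^2 = 25z^2 + 70z + 49
  (5z + 7)^3 = 125z^3 + 525z^2 + 735z + 343
= 625z^4 + 3500z^3 + 7350z^2 + 6860z + 2401


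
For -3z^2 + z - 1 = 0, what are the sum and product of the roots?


For az^2+bz+c=0: sum = -b/a, product = c/a.
a=-3, b=1, c=-1
Sum = -(1)/-3 = 1/3
Product = (-1)/-3 = 1/3


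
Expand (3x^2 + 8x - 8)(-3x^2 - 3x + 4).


Distribute each term of the first polynomial:
  (3x^2)(-3x^2 - 3x + 4) = -9x^4 - 9x^3 + 12x^2
  (8x)(-3x^2 - 3x + 4) = -24x^3 - 24x^2 + 32x
  (-8)(-3x^2 - 3x + 4) = 24x^2 + 24x - 32
Sum: -9x^4 - 33x^3 + 12x^2 + 56x - 32


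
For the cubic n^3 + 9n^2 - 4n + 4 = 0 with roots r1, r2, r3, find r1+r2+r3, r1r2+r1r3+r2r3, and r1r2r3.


Monic cubic n^3+bn^2+cn+d=0: sum=-b, pairwise sum=c, product=-d.
b=9, c=-4, d=4
r1+r2+r3 = -9
r1r2+r1r3+r2r3 = -4
r1r2r3 = -4


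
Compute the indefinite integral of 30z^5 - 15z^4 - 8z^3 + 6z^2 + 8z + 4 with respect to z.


Reverse power rule on each term:
  ∫ 30z^5 dz = 5z^6
  ∫ -15z^4 dz = -3z^5
  ∫ -8z^3 dz = -2z^4
  ∫ 6z^2 dz = 2z^3
  ∫ 8z dz = 4z^2
  ∫ 4 dz = 4z
F(z) = 5z^6 - 3z^5 - 2z^4 + 2z^3 + 4z^2 + 4z + C


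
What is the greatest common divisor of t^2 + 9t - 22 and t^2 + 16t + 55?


Factor each:
  t^2 + 9t - 22 = (t + 11)(t - 2)
  t^2 + 16t + 55 = (t + 11)(t + 5)
Common monic factor: t + 11


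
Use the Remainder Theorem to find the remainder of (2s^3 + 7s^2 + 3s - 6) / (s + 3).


By the Remainder Theorem, the remainder equals p(-3):
  2*(-3)^3 = -54
  7*(-3)^2 = 63
  3*(-3)^1 = -9
  constant: -6
Sum: -54 + 63 - 9 - 6 = -6


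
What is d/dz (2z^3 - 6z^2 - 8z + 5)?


Apply the power rule term by term:
  d/dz(2z^3) = 6z^2
  d/dz(-6z^2) = -12z
  d/dz(-8z) = -8
  d/dz(5) = 0
p'(z) = 6z^2 - 12z - 8


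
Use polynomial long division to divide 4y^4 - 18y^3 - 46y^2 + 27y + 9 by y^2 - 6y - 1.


(4y^4 - 18y^3 - 46y^2 + 27y + 9) / (y^2 - 6y - 1)
Step 1: 4y^2 * (y^2 - 6y - 1) = 4y^4 - 24y^3 - 4y^2; subtract.
Step 2: 6y * (y^2 - 6y - 1) = 6y^3 - 36y^2 - 6y; subtract.
Step 3: -6 * (y^2 - 6y - 1) = -6y^2 + 36y + 6; subtract.
Quotient: 4y^2 + 6y - 6, Remainder: -3y + 3


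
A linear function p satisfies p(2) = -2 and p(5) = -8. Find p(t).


p(t) = mt + b. Using p(2)=-2, p(5)=-8:
m = (-2 + 8)/(2 - 5) = 6/-3 = -2
b = -2 - m*(2) = -2 + 4 = 2
p(t) = -2t + 2


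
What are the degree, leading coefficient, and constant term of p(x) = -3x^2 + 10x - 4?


Highest power of x is 2, with coefficient -3. Constant term is -4.
Degree = 2, leading coefficient = -3, constant term = -4


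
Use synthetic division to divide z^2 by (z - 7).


Synthetic division with c = 7. Coefficients: 1, 0, 0
Bring down 1.
  1 * 7 = 7; 7 + 0 = 7
  7 * 7 = 49; 49 + 0 = 49
Quotient: z + 7, Remainder: 49


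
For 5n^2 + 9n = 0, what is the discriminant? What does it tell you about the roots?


D = b^2 - 4ac = (9)^2 - 4(5)(0) = 81 = 81
Since D > 0: two distinct rational roots


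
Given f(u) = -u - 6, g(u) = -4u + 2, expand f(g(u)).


Substitute g(u) into f:
f(g(u)) = -1*(-4u + 2) + (-6)
Expand and combine: 4u - 8


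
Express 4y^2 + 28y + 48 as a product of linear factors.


Roots satisfy r1 + r2 = -b/a = -7 and r1*r2 = c/a = 12.
So r1 = -4, r2 = -3.
4y^2 + 28y + 48 = 4(y - r1)(y - r2) = 4(y + 4)(y + 3)


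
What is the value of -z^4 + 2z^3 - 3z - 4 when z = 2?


Using direct substitution:
  -1 * (2)^4 = -16
  2 * (2)^3 = 16
  0 * (2)^2 = 0
  -3 * (2)^1 = -6
  constant: -4
Sum = -16 + 16 + 0 - 6 - 4 = -10


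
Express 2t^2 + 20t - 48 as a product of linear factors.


Roots satisfy r1 + r2 = -b/a = -10 and r1*r2 = c/a = -24.
So r1 = -12, r2 = 2.
2t^2 + 20t - 48 = 2(t - r1)(t - r2) = 2(t + 12)(t - 2)


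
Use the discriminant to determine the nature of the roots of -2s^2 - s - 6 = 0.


D = b^2 - 4ac = (-1)^2 - 4(-2)(-6) = 1 - 48 = -47
Since D < 0: two complex conjugate roots (no real roots)


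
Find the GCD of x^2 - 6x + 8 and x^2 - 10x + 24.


Factor each:
  x^2 - 6x + 8 = (x - 4)(x - 2)
  x^2 - 10x + 24 = (x - 4)(x - 6)
Common monic factor: x - 4


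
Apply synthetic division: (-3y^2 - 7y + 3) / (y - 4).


Synthetic division with c = 4. Coefficients: -3, -7, 3
Bring down -3.
  -3 * 4 = -12; -12 - 7 = -19
  -19 * 4 = -76; -76 + 3 = -73
Quotient: -3y - 19, Remainder: -73


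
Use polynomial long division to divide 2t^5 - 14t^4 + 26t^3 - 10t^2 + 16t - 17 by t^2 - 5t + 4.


(2t^5 - 14t^4 + 26t^3 - 10t^2 + 16t - 17) / (t^2 - 5t + 4)
Step 1: 2t^3 * (t^2 - 5t + 4) = 2t^5 - 10t^4 + 8t^3; subtract.
Step 2: -4t^2 * (t^2 - 5t + 4) = -4t^4 + 20t^3 - 16t^2; subtract.
Step 3: -2t * (t^2 - 5t + 4) = -2t^3 + 10t^2 - 8t; subtract.
Step 4: -4 * (t^2 - 5t + 4) = -4t^2 + 20t - 16; subtract.
Quotient: 2t^3 - 4t^2 - 2t - 4, Remainder: 4t - 1


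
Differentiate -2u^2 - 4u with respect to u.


Apply the power rule term by term:
  d/du(-2u^2) = -4u
  d/du(-4u) = -4
p'(u) = -4u - 4


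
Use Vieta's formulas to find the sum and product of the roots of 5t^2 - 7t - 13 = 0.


For at^2+bt+c=0: sum = -b/a, product = c/a.
a=5, b=-7, c=-13
Sum = -(-7)/5 = 7/5
Product = (-13)/5 = -13/5


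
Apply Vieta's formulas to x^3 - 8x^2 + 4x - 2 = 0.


Monic cubic x^3+bx^2+cx+d=0: sum=-b, pairwise sum=c, product=-d.
b=-8, c=4, d=-2
r1+r2+r3 = 8
r1r2+r1r3+r2r3 = 4
r1r2r3 = 2


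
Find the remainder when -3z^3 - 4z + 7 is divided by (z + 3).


By the Remainder Theorem, the remainder equals p(-3):
  -3*(-3)^3 = 81
  0*(-3)^2 = 0
  -4*(-3)^1 = 12
  constant: 7
Sum: 81 + 0 + 12 + 7 = 100


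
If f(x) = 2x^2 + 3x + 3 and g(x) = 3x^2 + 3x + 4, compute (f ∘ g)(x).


Substitute g(x) into f:
f(g(x)) = 2*(3x^2 + 3x + 4)^2 + 3*(3x^2 + 3x + 4) + 3
(3x^2 + 3x + 4)^2 = 9x^4 + 18x^3 + 33x^2 + 24x + 16
Expand and combine: 18x^4 + 36x^3 + 75x^2 + 57x + 47


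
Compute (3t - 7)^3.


Expand (3t - 7)^3 by repeated multiplication:
  (3t - 7)^2 = 9t^2 - 42t + 49
= 27t^3 - 189t^2 + 441t - 343


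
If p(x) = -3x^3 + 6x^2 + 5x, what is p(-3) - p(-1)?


p(-3) = 120
p(-1) = 4
p(-3) - p(-1) = 120 - 4 = 116


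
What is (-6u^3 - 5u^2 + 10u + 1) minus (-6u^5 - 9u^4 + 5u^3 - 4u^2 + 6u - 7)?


Distribute the minus sign:
  (-6u^3 - 5u^2 + 10u + 1)
- (-6u^5 - 9u^4 + 5u^3 - 4u^2 + 6u - 7)
Negate second polynomial: 6u^5 + 9u^4 - 5u^3 + 4u^2 - 6u + 7
Add: 6u^5 + 9u^4 - 11u^3 - u^2 + 4u + 8


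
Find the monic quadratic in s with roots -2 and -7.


p(s) = (s + 2)(s + 7)
Expand: s^2 + 9s + 14


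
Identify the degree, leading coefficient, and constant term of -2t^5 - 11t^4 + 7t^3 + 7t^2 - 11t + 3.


Highest power of t is 5, with coefficient -2. Constant term is 3.
Degree = 5, leading coefficient = -2, constant term = 3


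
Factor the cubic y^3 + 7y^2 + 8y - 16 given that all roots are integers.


Try integer roots (divisors of -16). y=-4: p(-4)=0.
Divide out (y + 4): quotient is y^2 + 3y - 4.
Factor the quadratic: (y + 4)(y - 1)
Result: (y + 4)(y + 4)(y - 1)


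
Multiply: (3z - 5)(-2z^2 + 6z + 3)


Distribute each term of the first polynomial:
  (3z)(-2z^2 + 6z + 3) = -6z^3 + 18z^2 + 9z
  (-5)(-2z^2 + 6z + 3) = 10z^2 - 30z - 15
Sum: -6z^3 + 28z^2 - 21z - 15


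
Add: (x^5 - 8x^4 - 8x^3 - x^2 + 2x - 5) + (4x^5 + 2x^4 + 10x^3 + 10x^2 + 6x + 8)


Align terms by degree and add:
  x^5 - 8x^4 - 8x^3 - x^2 + 2x - 5
+ 4x^5 + 2x^4 + 10x^3 + 10x^2 + 6x + 8
= 5x^5 - 6x^4 + 2x^3 + 9x^2 + 8x + 3


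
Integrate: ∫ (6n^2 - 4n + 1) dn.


Reverse power rule on each term:
  ∫ 6n^2 dn = 2n^3
  ∫ -4n dn = -2n^2
  ∫ 1 dn = n
F(n) = 2n^3 - 2n^2 + n + C


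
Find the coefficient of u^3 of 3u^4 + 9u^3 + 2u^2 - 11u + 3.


Read off the coefficient of u^3: 9


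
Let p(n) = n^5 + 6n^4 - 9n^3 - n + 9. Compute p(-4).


Using direct substitution:
  1 * (-4)^5 = -1024
  6 * (-4)^4 = 1536
  -9 * (-4)^3 = 576
  0 * (-4)^2 = 0
  -1 * (-4)^1 = 4
  constant: 9
Sum = -1024 + 1536 + 576 + 0 + 4 + 9 = 1101


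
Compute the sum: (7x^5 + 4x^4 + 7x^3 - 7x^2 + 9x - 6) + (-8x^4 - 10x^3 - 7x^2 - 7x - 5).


Align terms by degree and add:
  7x^5 + 4x^4 + 7x^3 - 7x^2 + 9x - 6
  -8x^4 - 10x^3 - 7x^2 - 7x - 5
= 7x^5 - 4x^4 - 3x^3 - 14x^2 + 2x - 11


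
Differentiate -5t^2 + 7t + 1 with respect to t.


Apply the power rule term by term:
  d/dt(-5t^2) = -10t
  d/dt(7t) = 7
  d/dt(1) = 0
p'(t) = -10t + 7


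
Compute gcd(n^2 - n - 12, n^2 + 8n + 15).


Factor each:
  n^2 - n - 12 = (n + 3)(n - 4)
  n^2 + 8n + 15 = (n + 3)(n + 5)
Common monic factor: n + 3


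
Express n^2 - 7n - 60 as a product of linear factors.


Roots satisfy r1 + r2 = -b/a = 7 and r1*r2 = c/a = -60.
So r1 = 12, r2 = -5.
n^2 - 7n - 60 = (n - r1)(n - r2) = (n - 12)(n + 5)


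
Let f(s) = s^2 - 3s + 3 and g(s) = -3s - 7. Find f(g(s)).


Substitute g(s) into f:
f(g(s)) = 1*(-3s - 7)^2 + (-3)*(-3s - 7) + 3
(-3s - 7)^2 = 9s^2 + 42s + 49
Expand and combine: 9s^2 + 51s + 73
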